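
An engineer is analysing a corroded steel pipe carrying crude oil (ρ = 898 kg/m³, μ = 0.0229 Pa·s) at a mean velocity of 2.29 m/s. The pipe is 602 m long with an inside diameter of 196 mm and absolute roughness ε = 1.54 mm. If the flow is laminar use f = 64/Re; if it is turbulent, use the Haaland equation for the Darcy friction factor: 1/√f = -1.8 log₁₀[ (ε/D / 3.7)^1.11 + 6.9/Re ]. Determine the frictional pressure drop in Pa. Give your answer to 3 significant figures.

ΔP ≈ 278000 Pa

Reynolds number Re = ρVD/μ = 898 · 2.29 · 0.196 / 0.0229 = 1.76e+04.
Re > 4000 → turbulent. Relative roughness ε/D = 0.00154/0.196 = 0.00786. Haaland: 1/√f = -1.8 log₁₀[(0.00786/3.7)^1.11 + 6.9/1.76e+04] = -1.8 log₁₀[0.00108 + 0.000392] = 5.098, so f = 0.03847.
Darcy-Weisbach: ΔP = f(L/D)(ρV²/2) = 0.03847·(602/0.196)·(898·2.29²/2) = 0.03847·3071·2355 = 2.782e+05 Pa.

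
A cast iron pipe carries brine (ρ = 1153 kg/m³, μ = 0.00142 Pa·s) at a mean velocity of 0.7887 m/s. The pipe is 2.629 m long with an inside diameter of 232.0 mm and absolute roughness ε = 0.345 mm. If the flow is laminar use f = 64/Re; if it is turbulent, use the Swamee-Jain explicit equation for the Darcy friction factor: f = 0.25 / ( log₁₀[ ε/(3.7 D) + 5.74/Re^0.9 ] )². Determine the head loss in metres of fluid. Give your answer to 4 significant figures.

Reynolds number Re = ρVD/μ = 1153 · 0.7887 · 0.232 / 0.00142 = 1.486e+05.
Re > 4000 → turbulent. Relative roughness ε/D = 0.000345/0.232 = 0.00149. Swamee-Jain: f = 0.25/(log₁₀[0.00149/3.7 + 5.74/1.486e+05^0.9])² = 0.25/(log₁₀[0.000402 + 0.000127])² = 0.25/(-3.277)² = 0.02329.
Darcy-Weisbach: ΔP = f(L/D)(ρV²/2) = 0.02329·(2.629/0.232)·(1153·0.7887²/2) = 0.02329·11.33·358.6 = 94.63 Pa.
Head loss h_f = ΔP/(ρg) = 94.63/(1153·9.81) = 0.008366 m.

h_f ≈ 0.008366 m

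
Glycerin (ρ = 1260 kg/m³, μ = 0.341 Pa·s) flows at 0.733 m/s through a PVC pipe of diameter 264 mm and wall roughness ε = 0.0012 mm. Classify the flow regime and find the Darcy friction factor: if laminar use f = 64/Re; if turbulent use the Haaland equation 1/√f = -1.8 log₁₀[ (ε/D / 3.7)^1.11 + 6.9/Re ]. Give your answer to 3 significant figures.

f ≈ 0.0895

Re = ρVD/μ = 1260·0.733·0.264/0.341 = 715.
Re < 2300 → laminar, so f = 64/Re = 0.08951 (roughness is irrelevant in laminar flow).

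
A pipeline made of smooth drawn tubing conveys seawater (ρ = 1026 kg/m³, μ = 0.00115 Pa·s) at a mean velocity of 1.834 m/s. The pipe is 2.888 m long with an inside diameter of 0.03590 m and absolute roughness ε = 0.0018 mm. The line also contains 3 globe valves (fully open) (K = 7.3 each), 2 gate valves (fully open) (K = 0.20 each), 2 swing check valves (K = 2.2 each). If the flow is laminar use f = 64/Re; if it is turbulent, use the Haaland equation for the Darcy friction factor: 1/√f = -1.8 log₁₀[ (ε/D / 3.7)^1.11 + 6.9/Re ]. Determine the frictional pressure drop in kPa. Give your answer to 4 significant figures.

Reynolds number Re = ρVD/μ = 1026 · 1.834 · 0.0359 / 0.00115 = 5.874e+04.
Re > 4000 → turbulent. Relative roughness ε/D = 1.8e-06/0.0359 = 5.01e-05. Haaland: 1/√f = -1.8 log₁₀[(5.01e-05/3.7)^1.11 + 6.9/5.874e+04] = -1.8 log₁₀[3.95e-06 + 0.000117] = 7.048, so f = 0.02013.
Total minor-loss coefficient ΣK = 3·7.3 + 2·0.2 + 2·2.2 = 26.7.
ΔP = [f·L/D + ΣK]·(ρV²/2) = [0.02013·2.888/0.0359 + 26.7]·(1026·1.834²/2) = [1.619 + 26.7]·1726 = 4.887e+04 Pa.
ΔP = 4.887e+04 Pa = 48.87 kPa.

ΔP ≈ 48.87 kPa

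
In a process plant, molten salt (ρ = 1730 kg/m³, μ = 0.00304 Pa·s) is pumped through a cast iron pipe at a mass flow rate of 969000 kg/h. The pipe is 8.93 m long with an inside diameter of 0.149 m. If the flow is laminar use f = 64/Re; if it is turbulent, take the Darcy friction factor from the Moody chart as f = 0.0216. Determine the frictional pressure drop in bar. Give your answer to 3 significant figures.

ΔP ≈ 0.892 bar

ṁ = 969000 kg/h = 969000/3600 = 269.2 kg/s.
A = πD²/4 = π(0.149)²/4 = 0.01744 m²; mean velocity V = ṁ/(ρA) = 269.2/(1730 · 0.01744) = 8.923 m/s.
Reynolds number Re = ρVD/μ = 1730 · 8.923 · 0.149 / 0.00304 = 7.566e+05.
Re > 4000 → turbulent; use the Moody-chart value f = 0.0216.
Darcy-Weisbach: ΔP = f(L/D)(ρV²/2) = 0.0216·(8.93/0.149)·(1730·8.923²/2) = 0.0216·59.93·6.887e+04 = 8.916e+04 Pa.
ΔP = 8.916e+04 Pa = 0.892 bar.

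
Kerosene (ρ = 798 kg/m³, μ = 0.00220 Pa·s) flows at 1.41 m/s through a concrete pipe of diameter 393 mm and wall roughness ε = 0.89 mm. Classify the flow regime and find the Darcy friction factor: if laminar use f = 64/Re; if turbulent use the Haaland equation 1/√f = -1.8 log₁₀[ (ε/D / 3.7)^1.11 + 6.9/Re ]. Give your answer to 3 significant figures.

f ≈ 0.0250

Re = ρVD/μ = 798·1.41·0.393/0.0022 = 2.01e+05.
Re > 4000 → turbulent. ε/D = 0.00089/0.393 = 0.00226; Haaland: 1/√f = -1.8 log₁₀[0.000271 + 3.43e-05] = 6.327, so f = 0.02498.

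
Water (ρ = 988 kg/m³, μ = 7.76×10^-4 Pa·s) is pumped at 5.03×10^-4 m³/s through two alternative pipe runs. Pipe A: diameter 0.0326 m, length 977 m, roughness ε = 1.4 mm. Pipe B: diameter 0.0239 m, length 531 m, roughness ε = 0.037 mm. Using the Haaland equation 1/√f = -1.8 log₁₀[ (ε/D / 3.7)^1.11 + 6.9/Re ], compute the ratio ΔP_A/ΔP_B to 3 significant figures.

ΔP_A/ΔP_B ≈ 1.00

Pipe A: V = Q/A = 0.000503/0.0008347 = 0.6026 m/s; Re = 2.501e+04; ε/D = 0.0429; Haaland → f = 0.06792; ΔP_A = f(L/D)(ρV²/2) = 3.652e+05 Pa.
Pipe B: V = Q/A = 0.000503/0.0004486 = 1.121 m/s; Re = 3.412e+04; ε/D = 0.00155; Haaland → f = 0.02639; ΔP_B = f(L/D)(ρV²/2) = 3.64e+05 Pa.
ΔP_A/ΔP_B = 3.652e+05/3.64e+05 = 1.00.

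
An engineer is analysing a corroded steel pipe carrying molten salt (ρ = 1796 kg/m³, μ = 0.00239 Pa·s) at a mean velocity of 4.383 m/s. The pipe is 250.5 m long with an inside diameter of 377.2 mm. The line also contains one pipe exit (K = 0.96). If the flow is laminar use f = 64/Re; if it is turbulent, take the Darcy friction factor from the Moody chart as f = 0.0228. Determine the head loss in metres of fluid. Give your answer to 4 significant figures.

Reynolds number Re = ρVD/μ = 1796 · 4.383 · 0.3772 / 0.00239 = 1.242e+06.
Re > 4000 → turbulent; use the Moody-chart value f = 0.0228.
Total minor-loss coefficient ΣK = 1·0.96 = 0.96.
ΔP = [f·L/D + ΣK]·(ρV²/2) = [0.0228·250.5/0.3772 + 0.96]·(1796·4.383²/2) = [15.14 + 0.96]·1.725e+04 = 2.778e+05 Pa.
Head loss h_f = ΔP/(ρg) = 2.778e+05/(1796·9.81) = 15.77 m.

h_f ≈ 15.77 m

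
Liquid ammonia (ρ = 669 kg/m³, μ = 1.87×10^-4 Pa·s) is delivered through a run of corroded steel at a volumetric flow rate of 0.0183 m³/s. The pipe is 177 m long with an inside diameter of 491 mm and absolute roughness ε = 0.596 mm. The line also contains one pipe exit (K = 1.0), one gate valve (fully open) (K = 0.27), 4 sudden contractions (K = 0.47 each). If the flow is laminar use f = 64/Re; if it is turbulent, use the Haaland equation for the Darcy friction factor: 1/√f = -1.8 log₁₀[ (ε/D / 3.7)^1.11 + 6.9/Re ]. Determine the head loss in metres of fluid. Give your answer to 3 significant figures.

Cross-sectional area A = πD²/4 = π(0.491)²/4 = 0.1893 m²; mean velocity V = Q/A = 0.0183/0.1893 = 0.09665 m/s.
Reynolds number Re = ρVD/μ = 669 · 0.09665 · 0.491 / 0.000187 = 1.698e+05.
Re > 4000 → turbulent. Relative roughness ε/D = 0.000596/0.491 = 0.00121. Haaland: 1/√f = -1.8 log₁₀[(0.00121/3.7)^1.11 + 6.9/1.698e+05] = -1.8 log₁₀[0.000136 + 4.06e-05] = 6.756, so f = 0.02191.
Total minor-loss coefficient ΣK = 1·1 + 1·0.27 + 4·0.47 = 3.15.
ΔP = [f·L/D + ΣK]·(ρV²/2) = [0.02191·177/0.491 + 3.15]·(669·0.09665²/2) = [7.897 + 3.15]·3.125 = 34.52 Pa.
Head loss h_f = ΔP/(ρg) = 34.52/(669·9.81) = 0.00526 m.

h_f ≈ 0.00526 m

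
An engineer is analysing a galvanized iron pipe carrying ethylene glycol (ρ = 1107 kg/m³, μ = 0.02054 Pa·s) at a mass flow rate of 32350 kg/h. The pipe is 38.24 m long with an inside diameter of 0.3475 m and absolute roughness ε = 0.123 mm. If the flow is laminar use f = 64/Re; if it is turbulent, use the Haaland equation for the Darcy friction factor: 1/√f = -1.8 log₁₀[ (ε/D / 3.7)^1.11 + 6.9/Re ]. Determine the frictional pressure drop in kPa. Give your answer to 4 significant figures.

ṁ = 32350 kg/h = 32350/3600 = 8.986 kg/s.
A = πD²/4 = π(0.3475)²/4 = 0.09484 m²; mean velocity V = ṁ/(ρA) = 8.986/(1107 · 0.09484) = 0.08559 m/s.
Reynolds number Re = ρVD/μ = 1107 · 0.08559 · 0.3475 / 0.0205 = 1603.
Re < 2300 → laminar flow, so f = 64/Re = 64/1603 = 0.03993 (the turbulent correlation is not needed).
Darcy-Weisbach: ΔP = f(L/D)(ρV²/2) = 0.03993·(38.24/0.3475)·(1107·0.08559²/2) = 0.03993·110·4.055 = 17.81 Pa.
ΔP = 17.81 Pa = 0.01781 kPa.

ΔP ≈ 0.01781 kPa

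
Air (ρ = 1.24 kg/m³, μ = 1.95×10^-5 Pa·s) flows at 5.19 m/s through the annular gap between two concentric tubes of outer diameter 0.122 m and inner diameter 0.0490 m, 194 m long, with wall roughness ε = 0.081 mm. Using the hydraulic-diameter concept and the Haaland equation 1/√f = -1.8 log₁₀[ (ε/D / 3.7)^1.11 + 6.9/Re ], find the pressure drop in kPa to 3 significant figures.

ΔP ≈ 1.19 kPa

Hydraulic diameter D_h = 4A/P = D_o - D_i = 0.122 - 0.049 = 0.073 m.
Re = ρVD_h/μ = 1.24·5.19·0.073/1.95e-05 = 2.409e+04.
ε/D_h = 8.1e-05/0.073 = 0.00111; Haaland gives 1/√f = -1.8 log₁₀[0.000123+0.000286] = 6.098, so f = 0.02689.
ΔP = f(L/D_h)(ρV²/2) = 0.02689·194/0.073·16.7 = 1193 Pa.
ΔP = 1.19 kPa.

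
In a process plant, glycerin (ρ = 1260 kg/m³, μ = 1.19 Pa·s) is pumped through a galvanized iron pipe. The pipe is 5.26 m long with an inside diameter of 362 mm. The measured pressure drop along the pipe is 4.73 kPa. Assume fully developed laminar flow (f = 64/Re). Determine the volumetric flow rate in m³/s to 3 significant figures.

For laminar flow, f = 64/Re with Re = ρVD/μ, so Darcy-Weisbach reduces to ΔP = 32μLV/D². Solving for V: V = ΔP·D²/(32μL) = 4730·(0.362)²/(32·1.19·5.26) = 3.095 m/s.
Check: Re = ρVD/μ = 1260·3.095·0.362/1.19 = 1186 < 2300, so the laminar assumption holds.
Q = V·A = 3.095·(π/4·0.362²) = 0.3185 m³/s = 0.318 m³/s.

Q ≈ 0.318 m³/s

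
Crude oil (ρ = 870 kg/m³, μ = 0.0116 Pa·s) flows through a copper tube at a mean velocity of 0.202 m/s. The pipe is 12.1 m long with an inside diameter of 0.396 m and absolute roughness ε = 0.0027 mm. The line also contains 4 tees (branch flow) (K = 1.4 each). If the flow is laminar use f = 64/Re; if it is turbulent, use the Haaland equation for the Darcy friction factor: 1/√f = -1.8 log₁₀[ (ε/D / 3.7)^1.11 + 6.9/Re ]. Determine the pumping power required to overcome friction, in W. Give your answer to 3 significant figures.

P ≈ 2.96 W

Reynolds number Re = ρVD/μ = 870 · 0.202 · 0.396 / 0.0116 = 5999.
Re > 4000 → turbulent. Relative roughness ε/D = 2.7e-06/0.396 = 6.82e-06. Haaland: 1/√f = -1.8 log₁₀[(6.82e-06/3.7)^1.11 + 6.9/5999] = -1.8 log₁₀[4.31e-07 + 0.00115] = 5.29, so f = 0.03573.
Total minor-loss coefficient ΣK = 4·1.4 = 5.6.
ΔP = [f·L/D + ΣK]·(ρV²/2) = [0.03573·12.1/0.396 + 5.6]·(870·0.202²/2) = [1.092 + 5.6]·17.75 = 118.8 Pa.
Q = V·A = 0.202·0.1232 = 0.02488 m³/s.
Pumping power P = QΔP = 0.02488·118.8 = 2.955 W = 2.96 W.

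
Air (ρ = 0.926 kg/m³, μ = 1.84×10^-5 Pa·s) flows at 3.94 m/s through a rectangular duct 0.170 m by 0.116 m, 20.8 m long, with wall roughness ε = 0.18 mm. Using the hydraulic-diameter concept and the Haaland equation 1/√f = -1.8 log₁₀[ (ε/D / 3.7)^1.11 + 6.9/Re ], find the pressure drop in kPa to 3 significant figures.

ΔP ≈ 0.0290 kPa

Hydraulic diameter D_h = 4A/P = 4·(0.17·0.116)/(2·(0.17+0.116)) = 0.07888/0.572 = 0.1379 m.
Re = ρVD_h/μ = 0.926·3.94·0.1379/1.84e-05 = 2.734e+04.
ε/D_h = 0.00018/0.1379 = 0.00131; Haaland gives 1/√f = -1.8 log₁₀[0.000147+0.000252] = 6.117, so f = 0.02672.
ΔP = f(L/D_h)(ρV²/2) = 0.02672·20.8/0.1379·7.187 = 28.97 Pa.
ΔP = 0.0290 kPa.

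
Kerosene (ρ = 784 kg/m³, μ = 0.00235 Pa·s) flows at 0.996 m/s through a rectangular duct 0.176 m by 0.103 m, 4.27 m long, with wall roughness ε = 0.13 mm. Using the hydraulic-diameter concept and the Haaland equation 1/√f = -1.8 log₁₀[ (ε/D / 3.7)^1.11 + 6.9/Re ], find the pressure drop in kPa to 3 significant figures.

Hydraulic diameter D_h = 4A/P = 4·(0.176·0.103)/(2·(0.176+0.103)) = 0.07251/0.558 = 0.1299 m.
Re = ρVD_h/μ = 784·0.996·0.1299/0.00235 = 4.318e+04.
ε/D_h = 0.00013/0.1299 = 0.001; Haaland gives 1/√f = -1.8 log₁₀[0.00011+0.00016] = 6.426, so f = 0.02422.
ΔP = f(L/D_h)(ρV²/2) = 0.02422·4.27/0.1299·388.9 = 309.5 Pa.
ΔP = 0.309 kPa.

ΔP ≈ 0.309 kPa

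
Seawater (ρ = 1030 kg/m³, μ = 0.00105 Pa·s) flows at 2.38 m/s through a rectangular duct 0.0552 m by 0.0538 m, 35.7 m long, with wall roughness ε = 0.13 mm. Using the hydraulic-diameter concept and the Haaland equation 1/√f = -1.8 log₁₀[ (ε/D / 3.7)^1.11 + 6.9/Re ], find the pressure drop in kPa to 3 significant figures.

ΔP ≈ 49.1 kPa

Hydraulic diameter D_h = 4A/P = 4·(0.0552·0.0538)/(2·(0.0552+0.0538)) = 0.01188/0.218 = 0.05449 m.
Re = ρVD_h/μ = 1030·2.38·0.05449/0.00105 = 1.272e+05.
ε/D_h = 0.00013/0.05449 = 0.00239; Haaland gives 1/√f = -1.8 log₁₀[0.000287+5.42e-05] = 6.24, so f = 0.02569.
ΔP = f(L/D_h)(ρV²/2) = 0.02569·35.7/0.05449·2917 = 4.909e+04 Pa.
ΔP = 49.1 kPa.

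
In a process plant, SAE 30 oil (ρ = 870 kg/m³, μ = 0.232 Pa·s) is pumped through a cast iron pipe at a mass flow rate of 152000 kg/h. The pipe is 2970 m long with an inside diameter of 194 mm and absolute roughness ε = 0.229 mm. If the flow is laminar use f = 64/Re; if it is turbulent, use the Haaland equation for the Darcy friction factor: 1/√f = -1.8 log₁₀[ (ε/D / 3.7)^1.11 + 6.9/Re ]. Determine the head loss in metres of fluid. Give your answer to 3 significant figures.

ṁ = 152000 kg/h = 152000/3600 = 42.22 kg/s.
A = πD²/4 = π(0.194)²/4 = 0.02956 m²; mean velocity V = ṁ/(ρA) = 42.22/(870 · 0.02956) = 1.642 m/s.
Reynolds number Re = ρVD/μ = 870 · 1.642 · 0.194 / 0.232 = 1194.
Re < 2300 → laminar flow, so f = 64/Re = 64/1194 = 0.05358 (the turbulent correlation is not needed).
Darcy-Weisbach: ΔP = f(L/D)(ρV²/2) = 0.05358·(2970/0.194)·(870·1.642²/2) = 0.05358·1.531e+04·1173 = 9.619e+05 Pa.
Head loss h_f = ΔP/(ρg) = 9.619e+05/(870·9.81) = 113 m.

h_f ≈ 113 m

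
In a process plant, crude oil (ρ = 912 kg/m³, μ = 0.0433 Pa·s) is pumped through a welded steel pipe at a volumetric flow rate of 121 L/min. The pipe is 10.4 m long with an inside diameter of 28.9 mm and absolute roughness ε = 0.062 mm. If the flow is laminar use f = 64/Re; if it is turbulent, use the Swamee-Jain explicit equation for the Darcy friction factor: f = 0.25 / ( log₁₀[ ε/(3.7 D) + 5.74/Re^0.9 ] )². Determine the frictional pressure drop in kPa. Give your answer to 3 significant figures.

Q = 121 L/min = 121/60000 = 0.002017 m³/s.
Cross-sectional area A = πD²/4 = π(0.0289)²/4 = 0.000656 m²; mean velocity V = Q/A = 0.002017/0.000656 = 3.074 m/s.
Reynolds number Re = ρVD/μ = 912 · 3.074 · 0.0289 / 0.0433 = 1871.
Re < 2300 → laminar flow, so f = 64/Re = 64/1871 = 0.0342 (the turbulent correlation is not needed).
Darcy-Weisbach: ΔP = f(L/D)(ρV²/2) = 0.0342·(10.4/0.0289)·(912·3.074²/2) = 0.0342·359.9·4310 = 5.304e+04 Pa.
ΔP = 5.304e+04 Pa = 53.0 kPa.

ΔP ≈ 53.0 kPa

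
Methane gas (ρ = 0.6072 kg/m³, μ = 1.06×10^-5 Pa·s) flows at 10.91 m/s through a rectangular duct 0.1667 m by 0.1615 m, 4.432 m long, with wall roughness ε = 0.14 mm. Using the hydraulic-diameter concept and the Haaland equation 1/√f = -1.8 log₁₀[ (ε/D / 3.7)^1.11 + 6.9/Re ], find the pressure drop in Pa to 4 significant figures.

Hydraulic diameter D_h = 4A/P = 4·(0.1667·0.1615)/(2·(0.1667+0.1615)) = 0.1077/0.6564 = 0.1641 m.
Re = ρVD_h/μ = 0.6072·10.91·0.1641/1.06e-05 = 1.025e+05.
ε/D_h = 0.00014/0.1641 = 0.000853; Haaland gives 1/√f = -1.8 log₁₀[9.18e-05+6.73e-05] = 6.837, so f = 0.02139.
ΔP = f(L/D_h)(ρV²/2) = 0.02139·4.432/0.1641·36.14 = 20.88 Pa.

ΔP ≈ 20.88 Pa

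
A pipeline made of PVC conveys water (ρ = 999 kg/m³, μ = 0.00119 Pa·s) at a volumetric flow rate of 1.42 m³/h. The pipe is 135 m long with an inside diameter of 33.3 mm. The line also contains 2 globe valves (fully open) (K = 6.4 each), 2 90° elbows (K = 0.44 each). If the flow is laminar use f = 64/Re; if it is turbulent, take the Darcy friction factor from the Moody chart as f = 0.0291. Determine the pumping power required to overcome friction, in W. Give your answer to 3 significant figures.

P ≈ 5.32 W

Q = 1.42 m³/h = 1.42/3600 = 0.0003944 m³/s.
Cross-sectional area A = πD²/4 = π(0.0333)²/4 = 0.0008709 m²; mean velocity V = Q/A = 0.0003944/0.0008709 = 0.4529 m/s.
Reynolds number Re = ρVD/μ = 999 · 0.4529 · 0.0333 / 0.00119 = 1.266e+04.
Re > 4000 → turbulent; use the Moody-chart value f = 0.0291.
Total minor-loss coefficient ΣK = 2·6.4 + 2·0.44 = 13.7.
ΔP = [f·L/D + ΣK]·(ρV²/2) = [0.0291·135/0.0333 + 13.7]·(999·0.4529²/2) = [118 + 13.7]·102.5 = 1.349e+04 Pa.
Pumping power P = QΔP = 0.0003944·1.349e+04 = 5.321 W = 5.32 W.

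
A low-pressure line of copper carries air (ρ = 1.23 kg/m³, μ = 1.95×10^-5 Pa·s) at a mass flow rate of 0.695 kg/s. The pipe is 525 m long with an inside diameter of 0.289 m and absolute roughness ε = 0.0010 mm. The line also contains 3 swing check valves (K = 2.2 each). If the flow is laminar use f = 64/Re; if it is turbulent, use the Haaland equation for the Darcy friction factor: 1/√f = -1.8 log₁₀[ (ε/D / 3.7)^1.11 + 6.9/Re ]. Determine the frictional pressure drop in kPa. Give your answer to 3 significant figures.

A = πD²/4 = π(0.289)²/4 = 0.0656 m²; mean velocity V = ṁ/(ρA) = 0.695/(1.23 · 0.0656) = 8.614 m/s.
Reynolds number Re = ρVD/μ = 1.23 · 8.614 · 0.289 / 1.95e-05 = 1.57e+05.
Re > 4000 → turbulent. Relative roughness ε/D = 1e-06/0.289 = 3.46e-06. Haaland: 1/√f = -1.8 log₁₀[(3.46e-06/3.7)^1.11 + 6.9/1.57e+05] = -1.8 log₁₀[2.03e-07 + 4.39e-05] = 7.839, so f = 0.01627.
Total minor-loss coefficient ΣK = 3·2.2 = 6.6.
ΔP = [f·L/D + ΣK]·(ρV²/2) = [0.01627·525/0.289 + 6.6]·(1.23·8.614²/2) = [29.56 + 6.6]·45.63 = 1650 Pa.
ΔP = 1650 Pa = 1.65 kPa.

ΔP ≈ 1.65 kPa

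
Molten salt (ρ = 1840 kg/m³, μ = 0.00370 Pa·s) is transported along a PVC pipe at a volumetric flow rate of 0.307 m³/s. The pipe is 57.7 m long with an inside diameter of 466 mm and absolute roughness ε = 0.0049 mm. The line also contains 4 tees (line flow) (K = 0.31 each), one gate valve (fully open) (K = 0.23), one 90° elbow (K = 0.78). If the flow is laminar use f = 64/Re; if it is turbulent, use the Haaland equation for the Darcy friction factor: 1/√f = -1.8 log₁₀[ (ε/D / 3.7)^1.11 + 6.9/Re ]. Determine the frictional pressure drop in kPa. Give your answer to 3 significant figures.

Cross-sectional area A = πD²/4 = π(0.466)²/4 = 0.1706 m²; mean velocity V = Q/A = 0.307/0.1706 = 1.8 m/s.
Reynolds number Re = ρVD/μ = 1840 · 1.8 · 0.466 / 0.0037 = 4.171e+05.
Re > 4000 → turbulent. Relative roughness ε/D = 4.9e-06/0.466 = 1.05e-05. Haaland: 1/√f = -1.8 log₁₀[(1.05e-05/3.7)^1.11 + 6.9/4.171e+05] = -1.8 log₁₀[6.97e-07 + 1.65e-05] = 8.574, so f = 0.0136.
Total minor-loss coefficient ΣK = 4·0.31 + 1·0.23 + 1·0.78 = 2.25.
ΔP = [f·L/D + ΣK]·(ρV²/2) = [0.0136·57.7/0.466 + 2.25]·(1840·1.8²/2) = [1.684 + 2.25]·2981 = 1.173e+04 Pa.
ΔP = 1.173e+04 Pa = 11.7 kPa.

ΔP ≈ 11.7 kPa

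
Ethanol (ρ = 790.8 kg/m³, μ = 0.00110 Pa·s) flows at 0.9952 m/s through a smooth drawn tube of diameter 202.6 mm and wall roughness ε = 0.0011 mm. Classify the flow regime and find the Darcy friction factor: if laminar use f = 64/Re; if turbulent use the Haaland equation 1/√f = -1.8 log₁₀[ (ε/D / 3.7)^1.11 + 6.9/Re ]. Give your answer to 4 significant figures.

f ≈ 0.01654

Re = ρVD/μ = 790.8·0.9952·0.2026/0.0011 = 1.45e+05.
Re > 4000 → turbulent. ε/D = 1.1e-06/0.2026 = 5.43e-06; Haaland: 1/√f = -1.8 log₁₀[3.35e-07 + 4.76e-05] = 7.775, so f = 0.01654.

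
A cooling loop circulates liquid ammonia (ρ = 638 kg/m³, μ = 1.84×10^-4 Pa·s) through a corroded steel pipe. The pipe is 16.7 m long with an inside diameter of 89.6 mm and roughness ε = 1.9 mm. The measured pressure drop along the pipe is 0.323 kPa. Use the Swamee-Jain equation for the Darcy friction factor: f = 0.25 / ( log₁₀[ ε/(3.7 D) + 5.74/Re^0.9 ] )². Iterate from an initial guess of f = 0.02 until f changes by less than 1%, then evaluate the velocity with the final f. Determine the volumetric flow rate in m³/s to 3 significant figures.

Q ≈ 0.00207 m³/s

Rearranging Darcy-Weisbach: V = √(2·ΔP·D/(f·L·ρ)). With ε/D = 0.0019/0.0896 = 0.0212, iterate starting from f = 0.02:
  f = 0.02 → V = √(2·323·0.0896/(0.02·16.7·638)) = 0.5212 m/s; Re = ρVD/μ = 1.619e+05; f → 0.05014
  f = 0.05014 → V = 0.3292 m/s; Re = 1.023e+05; f → 0.05034
Converged (Δf/f < 1%). With the final f = 0.05034: V = √(2·323·0.0896/(0.05034·16.7·638)) = 0.3285 m/s.
Q = V·A = 0.3285·(π/4·0.0896²) = 0.002071 m³/s = 0.00207 m³/s.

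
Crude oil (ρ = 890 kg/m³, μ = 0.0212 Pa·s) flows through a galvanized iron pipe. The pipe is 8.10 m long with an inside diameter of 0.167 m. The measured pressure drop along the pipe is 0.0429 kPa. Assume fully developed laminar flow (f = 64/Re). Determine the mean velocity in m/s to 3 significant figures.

For laminar flow, f = 64/Re with Re = ρVD/μ, so Darcy-Weisbach reduces to ΔP = 32μLV/D². Solving for V: V = ΔP·D²/(32μL) = 42.9·(0.167)²/(32·0.0212·8.1) = 0.2177 m/s.
Check: Re = ρVD/μ = 890·0.2177·0.167/0.0212 = 1526 < 2300, so the laminar assumption holds.

V ≈ 0.218 m/s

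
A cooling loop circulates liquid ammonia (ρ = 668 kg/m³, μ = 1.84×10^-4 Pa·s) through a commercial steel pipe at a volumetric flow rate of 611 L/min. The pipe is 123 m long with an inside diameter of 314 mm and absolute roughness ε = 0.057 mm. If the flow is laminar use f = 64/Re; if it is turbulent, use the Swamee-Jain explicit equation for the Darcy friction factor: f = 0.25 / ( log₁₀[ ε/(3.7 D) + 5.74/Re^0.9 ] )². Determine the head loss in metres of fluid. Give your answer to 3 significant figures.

h_f ≈ 0.00612 m

Q = 611 L/min = 611/60000 = 0.01018 m³/s.
Cross-sectional area A = πD²/4 = π(0.314)²/4 = 0.07744 m²; mean velocity V = Q/A = 0.01018/0.07744 = 0.1315 m/s.
Reynolds number Re = ρVD/μ = 668 · 0.1315 · 0.314 / 0.000184 = 1.499e+05.
Re > 4000 → turbulent. Relative roughness ε/D = 5.7e-05/0.314 = 0.000182. Swamee-Jain: f = 0.25/(log₁₀[0.000182/3.7 + 5.74/1.499e+05^0.9])² = 0.25/(log₁₀[4.91e-05 + 0.000126])² = 0.25/(-3.757)² = 0.01772.
Darcy-Weisbach: ΔP = f(L/D)(ρV²/2) = 0.01772·(123/0.314)·(668·0.1315²/2) = 0.01772·391.7·5.776 = 40.08 Pa.
Head loss h_f = ΔP/(ρg) = 40.08/(668·9.81) = 0.00612 m.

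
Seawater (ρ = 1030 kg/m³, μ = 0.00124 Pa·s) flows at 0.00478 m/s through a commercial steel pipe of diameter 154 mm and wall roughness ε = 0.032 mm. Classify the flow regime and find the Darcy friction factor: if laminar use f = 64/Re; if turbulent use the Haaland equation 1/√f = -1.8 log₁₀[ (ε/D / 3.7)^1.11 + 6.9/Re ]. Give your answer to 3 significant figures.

Re = ρVD/μ = 1030·0.00478·0.154/0.00124 = 611.5.
Re < 2300 → laminar, so f = 64/Re = 0.1047 (roughness is irrelevant in laminar flow).

f ≈ 0.105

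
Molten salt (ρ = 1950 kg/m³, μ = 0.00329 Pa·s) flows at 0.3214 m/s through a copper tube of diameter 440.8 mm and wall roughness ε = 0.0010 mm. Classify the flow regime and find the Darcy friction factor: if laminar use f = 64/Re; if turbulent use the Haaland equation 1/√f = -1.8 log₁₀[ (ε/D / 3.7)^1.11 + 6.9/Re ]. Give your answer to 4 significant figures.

Re = ρVD/μ = 1950·0.3214·0.4408/0.00329 = 8.397e+04.
Re > 4000 → turbulent. ε/D = 1e-06/0.4408 = 2.27e-06; Haaland: 1/√f = -1.8 log₁₀[1.27e-07 + 8.22e-05] = 7.352, so f = 0.0185.

f ≈ 0.01850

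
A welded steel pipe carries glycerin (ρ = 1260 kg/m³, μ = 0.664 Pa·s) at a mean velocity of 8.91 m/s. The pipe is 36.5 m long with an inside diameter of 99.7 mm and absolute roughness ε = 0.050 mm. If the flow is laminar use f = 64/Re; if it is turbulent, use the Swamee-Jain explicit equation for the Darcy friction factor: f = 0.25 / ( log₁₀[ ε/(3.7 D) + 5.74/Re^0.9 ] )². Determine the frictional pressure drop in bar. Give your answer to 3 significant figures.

ΔP ≈ 6.95 bar

Reynolds number Re = ρVD/μ = 1260 · 8.91 · 0.0997 / 0.664 = 1686.
Re < 2300 → laminar flow, so f = 64/Re = 64/1686 = 0.03797 (the turbulent correlation is not needed).
Darcy-Weisbach: ΔP = f(L/D)(ρV²/2) = 0.03797·(36.5/0.0997)·(1260·8.91²/2) = 0.03797·366.1·5.001e+04 = 6.952e+05 Pa.
ΔP = 6.952e+05 Pa = 6.95 bar.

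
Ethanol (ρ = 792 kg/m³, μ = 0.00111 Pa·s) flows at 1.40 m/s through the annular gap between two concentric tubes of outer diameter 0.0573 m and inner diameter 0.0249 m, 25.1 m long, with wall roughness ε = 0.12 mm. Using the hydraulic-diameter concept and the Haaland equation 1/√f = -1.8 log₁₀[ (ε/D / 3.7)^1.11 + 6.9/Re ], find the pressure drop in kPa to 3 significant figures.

Hydraulic diameter D_h = 4A/P = D_o - D_i = 0.0573 - 0.0249 = 0.0324 m.
Re = ρVD_h/μ = 792·1.4·0.0324/0.00111 = 3.236e+04.
ε/D_h = 0.00012/0.0324 = 0.0037; Haaland gives 1/√f = -1.8 log₁₀[0.000468+0.000213] = 5.7, so f = 0.03078.
ΔP = f(L/D_h)(ρV²/2) = 0.03078·25.1/0.0324·776.2 = 1.851e+04 Pa.
ΔP = 18.5 kPa.

ΔP ≈ 18.5 kPa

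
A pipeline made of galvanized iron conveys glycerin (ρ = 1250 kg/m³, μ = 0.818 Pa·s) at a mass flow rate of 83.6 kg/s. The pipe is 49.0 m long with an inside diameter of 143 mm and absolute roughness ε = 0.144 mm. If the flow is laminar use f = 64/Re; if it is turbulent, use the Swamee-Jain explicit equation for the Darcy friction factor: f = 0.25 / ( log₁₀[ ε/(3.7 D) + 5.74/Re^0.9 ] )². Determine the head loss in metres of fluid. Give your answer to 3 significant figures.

h_f ≈ 21.3 m

A = πD²/4 = π(0.143)²/4 = 0.01606 m²; mean velocity V = ṁ/(ρA) = 83.6/(1250 · 0.01606) = 4.164 m/s.
Reynolds number Re = ρVD/μ = 1250 · 4.164 · 0.143 / 0.818 = 910.
Re < 2300 → laminar flow, so f = 64/Re = 64/910 = 0.07033 (the turbulent correlation is not needed).
Darcy-Weisbach: ΔP = f(L/D)(ρV²/2) = 0.07033·(49/0.143)·(1250·4.164²/2) = 0.07033·342.7·1.084e+04 = 2.612e+05 Pa.
Head loss h_f = ΔP/(ρg) = 2.612e+05/(1250·9.81) = 21.3 m.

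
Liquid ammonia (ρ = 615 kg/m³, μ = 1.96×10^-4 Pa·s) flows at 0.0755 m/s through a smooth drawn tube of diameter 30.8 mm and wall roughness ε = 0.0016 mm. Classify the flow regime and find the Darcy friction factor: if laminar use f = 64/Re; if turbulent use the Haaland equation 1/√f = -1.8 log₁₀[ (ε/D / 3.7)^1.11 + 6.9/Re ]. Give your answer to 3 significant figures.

f ≈ 0.0338

Re = ρVD/μ = 615·0.0755·0.0308/0.000196 = 7297.
Re > 4000 → turbulent. ε/D = 1.6e-06/0.0308 = 5.19e-05; Haaland: 1/√f = -1.8 log₁₀[4.11e-06 + 0.000946] = 5.44, so f = 0.03379.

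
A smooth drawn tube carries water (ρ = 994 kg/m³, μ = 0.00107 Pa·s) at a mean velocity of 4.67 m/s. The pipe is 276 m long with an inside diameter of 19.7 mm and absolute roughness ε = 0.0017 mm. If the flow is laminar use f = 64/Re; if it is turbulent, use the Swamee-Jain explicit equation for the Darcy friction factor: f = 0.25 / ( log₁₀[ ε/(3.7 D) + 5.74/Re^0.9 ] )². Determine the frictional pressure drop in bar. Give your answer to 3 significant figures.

Reynolds number Re = ρVD/μ = 994 · 4.67 · 0.0197 / 0.00107 = 8.546e+04.
Re > 4000 → turbulent. Relative roughness ε/D = 1.7e-06/0.0197 = 8.63e-05. Swamee-Jain: f = 0.25/(log₁₀[8.63e-05/3.7 + 5.74/8.546e+04^0.9])² = 0.25/(log₁₀[2.33e-05 + 0.000209])² = 0.25/(-3.634)² = 0.01893.
Darcy-Weisbach: ΔP = f(L/D)(ρV²/2) = 0.01893·(276/0.0197)·(994·4.67²/2) = 0.01893·1.401e+04·1.084e+04 = 2.875e+06 Pa.
ΔP = 2.875e+06 Pa = 28.8 bar.

ΔP ≈ 28.8 bar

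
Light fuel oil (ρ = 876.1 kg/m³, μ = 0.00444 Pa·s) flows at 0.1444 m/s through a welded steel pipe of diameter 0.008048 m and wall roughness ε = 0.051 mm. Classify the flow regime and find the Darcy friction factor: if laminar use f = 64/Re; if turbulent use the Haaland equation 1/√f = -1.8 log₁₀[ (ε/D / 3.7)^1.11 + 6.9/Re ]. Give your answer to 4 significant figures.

Re = ρVD/μ = 876.1·0.1444·0.008048/0.00444 = 229.3.
Re < 2300 → laminar, so f = 64/Re = 0.2791 (roughness is irrelevant in laminar flow).

f ≈ 0.2791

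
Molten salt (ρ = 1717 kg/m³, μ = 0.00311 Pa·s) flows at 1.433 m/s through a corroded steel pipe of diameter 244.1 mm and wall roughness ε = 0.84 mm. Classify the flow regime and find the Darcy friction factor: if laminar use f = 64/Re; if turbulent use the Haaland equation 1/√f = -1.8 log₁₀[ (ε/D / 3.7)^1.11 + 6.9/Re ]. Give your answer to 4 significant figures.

f ≈ 0.02783

Re = ρVD/μ = 1717·1.433·0.2441/0.00311 = 1.931e+05.
Re > 4000 → turbulent. ε/D = 0.00084/0.2441 = 0.00344; Haaland: 1/√f = -1.8 log₁₀[0.000432 + 3.57e-05] = 5.995, so f = 0.02783.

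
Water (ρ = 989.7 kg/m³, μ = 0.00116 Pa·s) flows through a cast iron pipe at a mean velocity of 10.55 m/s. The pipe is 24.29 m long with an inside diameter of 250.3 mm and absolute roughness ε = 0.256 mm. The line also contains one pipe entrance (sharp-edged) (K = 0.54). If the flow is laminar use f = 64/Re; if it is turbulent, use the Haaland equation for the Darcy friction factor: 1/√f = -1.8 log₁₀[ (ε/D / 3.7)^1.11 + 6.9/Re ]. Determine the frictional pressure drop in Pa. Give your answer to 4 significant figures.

Reynolds number Re = ρVD/μ = 989.7 · 10.55 · 0.2503 / 0.00116 = 2.253e+06.
Re > 4000 → turbulent. Relative roughness ε/D = 0.000256/0.2503 = 0.00102. Haaland: 1/√f = -1.8 log₁₀[(0.00102/3.7)^1.11 + 6.9/2.253e+06] = -1.8 log₁₀[0.000112 + 3.06e-06] = 7.089, so f = 0.0199.
Total minor-loss coefficient ΣK = 1·0.54 = 0.54.
ΔP = [f·L/D + ΣK]·(ρV²/2) = [0.0199·24.29/0.2503 + 0.54]·(989.7·10.55²/2) = [1.931 + 0.54]·5.508e+04 = 1.361e+05 Pa.

ΔP ≈ 136100 Pa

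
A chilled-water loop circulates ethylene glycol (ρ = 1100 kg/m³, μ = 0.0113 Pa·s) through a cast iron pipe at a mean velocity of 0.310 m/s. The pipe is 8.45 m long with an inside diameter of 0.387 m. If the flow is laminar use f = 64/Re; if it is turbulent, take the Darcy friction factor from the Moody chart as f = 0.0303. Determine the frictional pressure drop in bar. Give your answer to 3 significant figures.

Reynolds number Re = ρVD/μ = 1100 · 0.31 · 0.387 / 0.0113 = 1.168e+04.
Re > 4000 → turbulent; use the Moody-chart value f = 0.0303.
Darcy-Weisbach: ΔP = f(L/D)(ρV²/2) = 0.0303·(8.45/0.387)·(1100·0.31²/2) = 0.0303·21.83·52.85 = 34.97 Pa.
ΔP = 34.97 Pa = 3.50×10^-4 bar.

ΔP ≈ 3.50×10^-4 bar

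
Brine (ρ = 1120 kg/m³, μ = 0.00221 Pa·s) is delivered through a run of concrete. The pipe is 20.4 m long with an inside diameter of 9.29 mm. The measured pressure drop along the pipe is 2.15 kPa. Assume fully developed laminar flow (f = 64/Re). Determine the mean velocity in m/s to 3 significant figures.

V ≈ 0.129 m/s

For laminar flow, f = 64/Re with Re = ρVD/μ, so Darcy-Weisbach reduces to ΔP = 32μLV/D². Solving for V: V = ΔP·D²/(32μL) = 2150·(0.00929)²/(32·0.00221·20.4) = 0.1286 m/s.
Check: Re = ρVD/μ = 1120·0.1286·0.00929/0.00221 = 605.5 < 2300, so the laminar assumption holds.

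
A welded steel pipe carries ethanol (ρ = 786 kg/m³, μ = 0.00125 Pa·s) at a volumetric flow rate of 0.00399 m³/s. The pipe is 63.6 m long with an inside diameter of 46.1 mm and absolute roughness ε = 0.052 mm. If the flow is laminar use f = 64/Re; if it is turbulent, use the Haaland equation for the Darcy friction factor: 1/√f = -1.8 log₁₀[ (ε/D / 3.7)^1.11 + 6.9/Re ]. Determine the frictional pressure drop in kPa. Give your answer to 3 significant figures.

ΔP ≈ 71.8 kPa

Cross-sectional area A = πD²/4 = π(0.0461)²/4 = 0.001669 m²; mean velocity V = Q/A = 0.00399/0.001669 = 2.39 m/s.
Reynolds number Re = ρVD/μ = 786 · 2.39 · 0.0461 / 0.00125 = 6.929e+04.
Re > 4000 → turbulent. Relative roughness ε/D = 5.2e-05/0.0461 = 0.00113. Haaland: 1/√f = -1.8 log₁₀[(0.00113/3.7)^1.11 + 6.9/6.929e+04] = -1.8 log₁₀[0.000125 + 9.96e-05] = 6.567, so f = 0.02319.
Darcy-Weisbach: ΔP = f(L/D)(ρV²/2) = 0.02319·(63.6/0.0461)·(786·2.39²/2) = 0.02319·1380·2246 = 7.184e+04 Pa.
ΔP = 7.184e+04 Pa = 71.8 kPa.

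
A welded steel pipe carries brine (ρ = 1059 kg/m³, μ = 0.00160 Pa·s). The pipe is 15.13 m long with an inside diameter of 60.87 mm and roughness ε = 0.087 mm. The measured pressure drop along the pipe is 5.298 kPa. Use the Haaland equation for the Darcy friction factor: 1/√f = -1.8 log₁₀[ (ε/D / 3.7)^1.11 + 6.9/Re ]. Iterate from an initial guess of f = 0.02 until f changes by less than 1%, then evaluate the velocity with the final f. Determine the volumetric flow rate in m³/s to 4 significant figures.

Rearranging Darcy-Weisbach: V = √(2·ΔP·D/(f·L·ρ)). With ε/D = 8.7e-05/0.06087 = 0.00143, iterate starting from f = 0.02:
  f = 0.02 → V = √(2·5298·0.06087/(0.02·15.13·1059)) = 1.419 m/s; Re = ρVD/μ = 5.716e+04; f → 0.02452
  f = 0.02452 → V = 1.281 m/s; Re = 5.162e+04; f → 0.0248
  f = 0.0248 → V = 1.274 m/s; Re = 5.133e+04; f → 0.02481
Converged (Δf/f < 1%). With the final f = 0.02481: V = √(2·5298·0.06087/(0.02481·15.13·1059)) = 1.274 m/s.
Q = V·A = 1.274·(π/4·0.06087²) = 0.003707 m³/s = 0.003707 m³/s.

Q ≈ 0.003707 m³/s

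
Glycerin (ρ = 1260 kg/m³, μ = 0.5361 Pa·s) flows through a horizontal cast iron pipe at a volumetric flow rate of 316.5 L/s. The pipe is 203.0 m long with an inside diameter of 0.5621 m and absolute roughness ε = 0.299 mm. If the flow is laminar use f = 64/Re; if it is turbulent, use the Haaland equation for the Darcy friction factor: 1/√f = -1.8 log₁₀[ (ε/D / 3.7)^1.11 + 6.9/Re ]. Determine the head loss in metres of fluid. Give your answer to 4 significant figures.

h_f ≈ 1.137 m

Q = 316.5 L/s = 316.5/1000 = 0.3165 m³/s.
Cross-sectional area A = πD²/4 = π(0.5621)²/4 = 0.2482 m²; mean velocity V = Q/A = 0.3165/0.2482 = 1.275 m/s.
Reynolds number Re = ρVD/μ = 1260 · 1.275 · 0.5621 / 0.536 = 1685.
Re < 2300 → laminar flow, so f = 64/Re = 64/1685 = 0.03798 (the turbulent correlation is not needed).
Darcy-Weisbach: ΔP = f(L/D)(ρV²/2) = 0.03798·(203/0.5621)·(1260·1.275²/2) = 0.03798·361.1·1025 = 1.406e+04 Pa.
Head loss h_f = ΔP/(ρg) = 1.406e+04/(1260·9.81) = 1.137 m.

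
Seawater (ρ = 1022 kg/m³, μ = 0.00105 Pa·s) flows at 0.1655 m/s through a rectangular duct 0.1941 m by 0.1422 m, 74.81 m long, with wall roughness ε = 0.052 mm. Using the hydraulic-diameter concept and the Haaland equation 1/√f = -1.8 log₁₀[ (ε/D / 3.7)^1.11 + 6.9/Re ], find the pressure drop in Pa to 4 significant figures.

ΔP ≈ 157.5 Pa

Hydraulic diameter D_h = 4A/P = 4·(0.1941·0.1422)/(2·(0.1941+0.1422)) = 0.1104/0.6726 = 0.1641 m.
Re = ρVD_h/μ = 1022·0.1655·0.1641/0.00105 = 2.644e+04.
ε/D_h = 5.2e-05/0.1641 = 0.000317; Haaland gives 1/√f = -1.8 log₁₀[3.06e-05+0.000261] = 6.364, so f = 0.02469.
ΔP = f(L/D_h)(ρV²/2) = 0.02469·74.81/0.1641·14 = 157.5 Pa.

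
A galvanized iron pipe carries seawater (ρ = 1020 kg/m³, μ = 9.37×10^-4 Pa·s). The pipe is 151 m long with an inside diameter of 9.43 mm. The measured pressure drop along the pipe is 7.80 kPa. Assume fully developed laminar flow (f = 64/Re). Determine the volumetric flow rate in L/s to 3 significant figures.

Q ≈ 0.0107 L/s

For laminar flow, f = 64/Re with Re = ρVD/μ, so Darcy-Weisbach reduces to ΔP = 32μLV/D². Solving for V: V = ΔP·D²/(32μL) = 7800·(0.00943)²/(32·0.000937·151) = 0.1532 m/s.
Check: Re = ρVD/μ = 1020·0.1532·0.00943/0.000937 = 1573 < 2300, so the laminar assumption holds.
Q = V·A = 0.1532·(π/4·0.00943²) = 1.07e-05 m³/s = 0.0107 L/s.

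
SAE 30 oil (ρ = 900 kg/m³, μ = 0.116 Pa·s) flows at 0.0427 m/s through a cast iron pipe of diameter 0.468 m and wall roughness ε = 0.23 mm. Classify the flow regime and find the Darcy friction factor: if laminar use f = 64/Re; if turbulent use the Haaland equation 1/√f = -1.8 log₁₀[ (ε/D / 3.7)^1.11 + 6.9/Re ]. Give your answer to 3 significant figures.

f ≈ 0.413

Re = ρVD/μ = 900·0.0427·0.468/0.116 = 155.
Re < 2300 → laminar, so f = 64/Re = 0.4128 (roughness is irrelevant in laminar flow).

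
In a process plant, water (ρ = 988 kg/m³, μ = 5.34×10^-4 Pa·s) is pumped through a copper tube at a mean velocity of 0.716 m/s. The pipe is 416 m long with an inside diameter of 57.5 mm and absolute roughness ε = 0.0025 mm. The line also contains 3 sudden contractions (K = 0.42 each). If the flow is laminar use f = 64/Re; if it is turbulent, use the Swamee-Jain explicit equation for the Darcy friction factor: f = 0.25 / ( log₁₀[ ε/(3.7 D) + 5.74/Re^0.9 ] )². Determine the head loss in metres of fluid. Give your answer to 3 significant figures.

h_f ≈ 3.65 m

Reynolds number Re = ρVD/μ = 988 · 0.716 · 0.0575 / 0.000534 = 7.617e+04.
Re > 4000 → turbulent. Relative roughness ε/D = 2.5e-06/0.0575 = 4.35e-05. Swamee-Jain: f = 0.25/(log₁₀[4.35e-05/3.7 + 5.74/7.617e+04^0.9])² = 0.25/(log₁₀[1.18e-05 + 0.000232])² = 0.25/(-3.613)² = 0.01915.
Total minor-loss coefficient ΣK = 3·0.42 = 1.26.
ΔP = [f·L/D + ΣK]·(ρV²/2) = [0.01915·416/0.0575 + 1.26]·(988·0.716²/2) = [138.5 + 1.26]·253.3 = 3.54e+04 Pa.
Head loss h_f = ΔP/(ρg) = 3.54e+04/(988·9.81) = 3.65 m.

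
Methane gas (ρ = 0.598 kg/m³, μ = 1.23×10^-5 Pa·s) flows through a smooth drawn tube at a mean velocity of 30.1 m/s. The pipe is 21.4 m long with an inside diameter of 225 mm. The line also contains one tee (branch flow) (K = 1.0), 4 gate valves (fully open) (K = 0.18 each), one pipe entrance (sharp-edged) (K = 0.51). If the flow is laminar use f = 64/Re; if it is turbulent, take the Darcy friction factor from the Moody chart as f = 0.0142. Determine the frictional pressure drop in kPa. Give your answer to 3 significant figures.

ΔP ≈ 0.970 kPa

Reynolds number Re = ρVD/μ = 0.598 · 30.1 · 0.225 / 1.23e-05 = 3.293e+05.
Re > 4000 → turbulent; use the Moody-chart value f = 0.0142.
Total minor-loss coefficient ΣK = 1·1 + 4·0.18 + 1·0.51 = 2.23.
ΔP = [f·L/D + ΣK]·(ρV²/2) = [0.0142·21.4/0.225 + 2.23]·(0.598·30.1²/2) = [1.351 + 2.23]·270.9 = 970 Pa.
ΔP = 970 Pa = 0.970 kPa.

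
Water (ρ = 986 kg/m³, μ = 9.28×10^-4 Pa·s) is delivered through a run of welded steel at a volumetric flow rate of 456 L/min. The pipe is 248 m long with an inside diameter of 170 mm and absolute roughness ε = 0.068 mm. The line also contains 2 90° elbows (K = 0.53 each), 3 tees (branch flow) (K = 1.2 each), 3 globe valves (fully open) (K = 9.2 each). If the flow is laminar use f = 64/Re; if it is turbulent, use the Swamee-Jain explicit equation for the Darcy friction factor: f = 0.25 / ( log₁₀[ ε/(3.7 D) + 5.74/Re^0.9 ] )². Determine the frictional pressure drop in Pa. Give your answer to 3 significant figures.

Q = 456 L/min = 456/60000 = 0.0076 m³/s.
Cross-sectional area A = πD²/4 = π(0.17)²/4 = 0.0227 m²; mean velocity V = Q/A = 0.0076/0.0227 = 0.3348 m/s.
Reynolds number Re = ρVD/μ = 986 · 0.3348 · 0.17 / 0.000928 = 6.048e+04.
Re > 4000 → turbulent. Relative roughness ε/D = 6.8e-05/0.17 = 0.0004. Swamee-Jain: f = 0.25/(log₁₀[0.0004/3.7 + 5.74/6.048e+04^0.9])² = 0.25/(log₁₀[0.000108 + 0.000285])² = 0.25/(-3.405)² = 0.02156.
Total minor-loss coefficient ΣK = 2·0.53 + 3·1.2 + 3·9.2 = 32.3.
ΔP = [f·L/D + ΣK]·(ρV²/2) = [0.02156·248/0.17 + 32.3]·(986·0.3348²/2) = [31.46 + 32.3]·55.27 = 3522 Pa.

ΔP ≈ 3520 Pa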